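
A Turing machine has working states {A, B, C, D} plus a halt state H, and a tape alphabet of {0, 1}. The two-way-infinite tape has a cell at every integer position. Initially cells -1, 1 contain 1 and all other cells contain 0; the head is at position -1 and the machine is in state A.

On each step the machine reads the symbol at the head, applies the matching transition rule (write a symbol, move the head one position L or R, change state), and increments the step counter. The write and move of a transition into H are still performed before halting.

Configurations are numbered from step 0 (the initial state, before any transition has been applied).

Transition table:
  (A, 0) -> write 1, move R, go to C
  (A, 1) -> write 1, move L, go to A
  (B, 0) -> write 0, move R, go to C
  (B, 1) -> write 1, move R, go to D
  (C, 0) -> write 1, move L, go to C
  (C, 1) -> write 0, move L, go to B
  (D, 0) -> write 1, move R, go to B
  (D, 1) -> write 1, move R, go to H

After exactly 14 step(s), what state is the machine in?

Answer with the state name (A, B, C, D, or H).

Step 1: in state A at pos -1, read 1 -> (A,1)->write 1,move L,goto A. Now: state=A, head=-2, tape[-3..2]=001010 (head:  ^)
Step 2: in state A at pos -2, read 0 -> (A,0)->write 1,move R,goto C. Now: state=C, head=-1, tape[-3..2]=011010 (head:   ^)
Step 3: in state C at pos -1, read 1 -> (C,1)->write 0,move L,goto B. Now: state=B, head=-2, tape[-3..2]=010010 (head:  ^)
Step 4: in state B at pos -2, read 1 -> (B,1)->write 1,move R,goto D. Now: state=D, head=-1, tape[-3..2]=010010 (head:   ^)
Step 5: in state D at pos -1, read 0 -> (D,0)->write 1,move R,goto B. Now: state=B, head=0, tape[-3..2]=011010 (head:    ^)
Step 6: in state B at pos 0, read 0 -> (B,0)->write 0,move R,goto C. Now: state=C, head=1, tape[-3..2]=011010 (head:     ^)
Step 7: in state C at pos 1, read 1 -> (C,1)->write 0,move L,goto B. Now: state=B, head=0, tape[-3..2]=011000 (head:    ^)
Step 8: in state B at pos 0, read 0 -> (B,0)->write 0,move R,goto C. Now: state=C, head=1, tape[-3..2]=011000 (head:     ^)
Step 9: in state C at pos 1, read 0 -> (C,0)->write 1,move L,goto C. Now: state=C, head=0, tape[-3..2]=011010 (head:    ^)
Step 10: in state C at pos 0, read 0 -> (C,0)->write 1,move L,goto C. Now: state=C, head=-1, tape[-3..2]=011110 (head:   ^)
Step 11: in state C at pos -1, read 1 -> (C,1)->write 0,move L,goto B. Now: state=B, head=-2, tape[-3..2]=010110 (head:  ^)
Step 12: in state B at pos -2, read 1 -> (B,1)->write 1,move R,goto D. Now: state=D, head=-1, tape[-3..2]=010110 (head:   ^)
Step 13: in state D at pos -1, read 0 -> (D,0)->write 1,move R,goto B. Now: state=B, head=0, tape[-3..2]=011110 (head:    ^)
Step 14: in state B at pos 0, read 1 -> (B,1)->write 1,move R,goto D. Now: state=D, head=1, tape[-3..2]=011110 (head:     ^)

Answer: D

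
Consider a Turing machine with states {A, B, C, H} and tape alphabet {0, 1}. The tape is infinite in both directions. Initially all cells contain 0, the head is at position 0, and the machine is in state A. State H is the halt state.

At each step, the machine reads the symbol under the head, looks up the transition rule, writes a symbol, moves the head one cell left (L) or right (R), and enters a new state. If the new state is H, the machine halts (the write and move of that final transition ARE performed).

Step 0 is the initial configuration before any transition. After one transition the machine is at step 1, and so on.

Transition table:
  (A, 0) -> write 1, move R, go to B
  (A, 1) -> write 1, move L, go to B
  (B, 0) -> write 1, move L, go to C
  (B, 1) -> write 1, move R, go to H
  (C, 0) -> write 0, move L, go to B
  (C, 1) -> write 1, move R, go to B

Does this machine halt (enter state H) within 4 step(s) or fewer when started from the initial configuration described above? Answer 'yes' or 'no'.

Answer: yes

Derivation:
Step 1: in state A at pos 0, read 0 -> (A,0)->write 1,move R,goto B. Now: state=B, head=1, tape[-1..2]=0100 (head:   ^)
Step 2: in state B at pos 1, read 0 -> (B,0)->write 1,move L,goto C. Now: state=C, head=0, tape[-1..2]=0110 (head:  ^)
Step 3: in state C at pos 0, read 1 -> (C,1)->write 1,move R,goto B. Now: state=B, head=1, tape[-1..2]=0110 (head:   ^)
Step 4: in state B at pos 1, read 1 -> (B,1)->write 1,move R,goto H. Now: state=H, head=2, tape[-1..3]=01100 (head:    ^)
State H reached at step 4; 4 <= 4 -> yes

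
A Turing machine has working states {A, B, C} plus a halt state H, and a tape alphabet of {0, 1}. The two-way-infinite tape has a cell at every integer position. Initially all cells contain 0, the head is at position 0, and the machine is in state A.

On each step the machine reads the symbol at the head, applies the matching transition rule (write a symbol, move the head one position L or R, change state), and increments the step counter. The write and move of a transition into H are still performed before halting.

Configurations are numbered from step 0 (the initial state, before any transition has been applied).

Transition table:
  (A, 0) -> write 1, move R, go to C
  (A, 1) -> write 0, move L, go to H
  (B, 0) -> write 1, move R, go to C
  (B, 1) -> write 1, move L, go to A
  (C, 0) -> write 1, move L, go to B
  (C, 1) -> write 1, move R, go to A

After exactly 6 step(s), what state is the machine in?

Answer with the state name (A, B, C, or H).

Step 1: in state A at pos 0, read 0 -> (A,0)->write 1,move R,goto C. Now: state=C, head=1, tape[-1..2]=0100 (head:   ^)
Step 2: in state C at pos 1, read 0 -> (C,0)->write 1,move L,goto B. Now: state=B, head=0, tape[-1..2]=0110 (head:  ^)
Step 3: in state B at pos 0, read 1 -> (B,1)->write 1,move L,goto A. Now: state=A, head=-1, tape[-2..2]=00110 (head:  ^)
Step 4: in state A at pos -1, read 0 -> (A,0)->write 1,move R,goto C. Now: state=C, head=0, tape[-2..2]=01110 (head:   ^)
Step 5: in state C at pos 0, read 1 -> (C,1)->write 1,move R,goto A. Now: state=A, head=1, tape[-2..2]=01110 (head:    ^)
Step 6: in state A at pos 1, read 1 -> (A,1)->write 0,move L,goto H. Now: state=H, head=0, tape[-2..2]=01100 (head:   ^)

Answer: H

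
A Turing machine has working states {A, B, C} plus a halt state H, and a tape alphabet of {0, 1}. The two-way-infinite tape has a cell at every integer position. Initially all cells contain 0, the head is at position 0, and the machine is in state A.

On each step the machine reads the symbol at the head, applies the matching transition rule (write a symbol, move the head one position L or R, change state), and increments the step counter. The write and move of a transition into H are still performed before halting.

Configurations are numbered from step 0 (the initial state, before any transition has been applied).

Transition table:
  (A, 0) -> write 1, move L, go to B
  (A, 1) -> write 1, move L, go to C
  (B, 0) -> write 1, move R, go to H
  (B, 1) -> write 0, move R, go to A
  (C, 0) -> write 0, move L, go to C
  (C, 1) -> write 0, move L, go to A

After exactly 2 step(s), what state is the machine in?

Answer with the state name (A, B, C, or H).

Answer: H

Derivation:
Step 1: in state A at pos 0, read 0 -> (A,0)->write 1,move L,goto B. Now: state=B, head=-1, tape[-2..1]=0010 (head:  ^)
Step 2: in state B at pos -1, read 0 -> (B,0)->write 1,move R,goto H. Now: state=H, head=0, tape[-2..1]=0110 (head:   ^)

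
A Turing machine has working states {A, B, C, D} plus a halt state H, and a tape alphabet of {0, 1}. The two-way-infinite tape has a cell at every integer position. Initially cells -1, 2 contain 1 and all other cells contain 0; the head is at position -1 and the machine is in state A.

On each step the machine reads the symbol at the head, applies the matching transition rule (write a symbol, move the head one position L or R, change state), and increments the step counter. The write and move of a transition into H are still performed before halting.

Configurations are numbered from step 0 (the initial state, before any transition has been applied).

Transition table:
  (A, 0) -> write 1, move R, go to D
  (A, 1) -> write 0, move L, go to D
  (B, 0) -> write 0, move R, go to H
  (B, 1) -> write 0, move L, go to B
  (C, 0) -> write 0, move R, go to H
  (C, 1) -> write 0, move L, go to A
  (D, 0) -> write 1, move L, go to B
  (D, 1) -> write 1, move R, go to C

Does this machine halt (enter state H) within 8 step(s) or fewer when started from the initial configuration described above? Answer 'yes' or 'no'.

Step 1: in state A at pos -1, read 1 -> (A,1)->write 0,move L,goto D. Now: state=D, head=-2, tape[-3..3]=0000010 (head:  ^)
Step 2: in state D at pos -2, read 0 -> (D,0)->write 1,move L,goto B. Now: state=B, head=-3, tape[-4..3]=00100010 (head:  ^)
Step 3: in state B at pos -3, read 0 -> (B,0)->write 0,move R,goto H. Now: state=H, head=-2, tape[-4..3]=00100010 (head:   ^)
State H reached at step 3; 3 <= 8 -> yes

Answer: yes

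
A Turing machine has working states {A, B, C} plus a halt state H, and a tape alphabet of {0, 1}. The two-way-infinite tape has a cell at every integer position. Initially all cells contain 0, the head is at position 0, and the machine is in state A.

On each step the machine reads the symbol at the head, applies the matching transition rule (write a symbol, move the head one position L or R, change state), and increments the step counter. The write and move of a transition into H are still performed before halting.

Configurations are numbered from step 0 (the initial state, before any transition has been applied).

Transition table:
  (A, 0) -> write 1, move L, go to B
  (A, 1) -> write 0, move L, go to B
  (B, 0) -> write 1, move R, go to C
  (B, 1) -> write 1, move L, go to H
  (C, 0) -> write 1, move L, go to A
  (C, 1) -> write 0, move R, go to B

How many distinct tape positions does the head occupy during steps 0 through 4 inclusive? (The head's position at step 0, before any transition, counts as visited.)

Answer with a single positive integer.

Step 1: in state A at pos 0, read 0 -> (A,0)->write 1,move L,goto B. Now: state=B, head=-1, tape[-2..1]=0010 (head:  ^)
Step 2: in state B at pos -1, read 0 -> (B,0)->write 1,move R,goto C. Now: state=C, head=0, tape[-2..1]=0110 (head:   ^)
Step 3: in state C at pos 0, read 1 -> (C,1)->write 0,move R,goto B. Now: state=B, head=1, tape[-2..2]=01000 (head:    ^)
Step 4: in state B at pos 1, read 0 -> (B,0)->write 1,move R,goto C. Now: state=C, head=2, tape[-2..3]=010100 (head:     ^)
Head positions at steps 0..4: starting at 0, distinct positions visited = {-1, 0, 1, 2} -> 4 position(s)

Answer: 4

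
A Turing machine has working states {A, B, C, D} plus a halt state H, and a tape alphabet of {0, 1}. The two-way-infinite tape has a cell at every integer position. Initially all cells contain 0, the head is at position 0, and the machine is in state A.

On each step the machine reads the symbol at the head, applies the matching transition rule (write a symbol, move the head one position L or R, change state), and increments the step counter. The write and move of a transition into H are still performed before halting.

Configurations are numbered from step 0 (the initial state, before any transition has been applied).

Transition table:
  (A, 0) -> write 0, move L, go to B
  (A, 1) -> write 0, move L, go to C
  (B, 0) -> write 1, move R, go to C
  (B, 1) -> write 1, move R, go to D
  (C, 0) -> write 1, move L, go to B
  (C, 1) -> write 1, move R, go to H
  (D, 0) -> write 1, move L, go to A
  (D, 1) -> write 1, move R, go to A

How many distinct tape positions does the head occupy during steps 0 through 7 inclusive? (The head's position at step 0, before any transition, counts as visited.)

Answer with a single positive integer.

Step 1: in state A at pos 0, read 0 -> (A,0)->write 0,move L,goto B. Now: state=B, head=-1, tape[-2..1]=0000 (head:  ^)
Step 2: in state B at pos -1, read 0 -> (B,0)->write 1,move R,goto C. Now: state=C, head=0, tape[-2..1]=0100 (head:   ^)
Step 3: in state C at pos 0, read 0 -> (C,0)->write 1,move L,goto B. Now: state=B, head=-1, tape[-2..1]=0110 (head:  ^)
Step 4: in state B at pos -1, read 1 -> (B,1)->write 1,move R,goto D. Now: state=D, head=0, tape[-2..1]=0110 (head:   ^)
Step 5: in state D at pos 0, read 1 -> (D,1)->write 1,move R,goto A. Now: state=A, head=1, tape[-2..2]=01100 (head:    ^)
Step 6: in state A at pos 1, read 0 -> (A,0)->write 0,move L,goto B. Now: state=B, head=0, tape[-2..2]=01100 (head:   ^)
Step 7: in state B at pos 0, read 1 -> (B,1)->write 1,move R,goto D. Now: state=D, head=1, tape[-2..2]=01100 (head:    ^)
Head positions at steps 0..7: starting at 0, distinct positions visited = {-1, 0, 1} -> 3 position(s)

Answer: 3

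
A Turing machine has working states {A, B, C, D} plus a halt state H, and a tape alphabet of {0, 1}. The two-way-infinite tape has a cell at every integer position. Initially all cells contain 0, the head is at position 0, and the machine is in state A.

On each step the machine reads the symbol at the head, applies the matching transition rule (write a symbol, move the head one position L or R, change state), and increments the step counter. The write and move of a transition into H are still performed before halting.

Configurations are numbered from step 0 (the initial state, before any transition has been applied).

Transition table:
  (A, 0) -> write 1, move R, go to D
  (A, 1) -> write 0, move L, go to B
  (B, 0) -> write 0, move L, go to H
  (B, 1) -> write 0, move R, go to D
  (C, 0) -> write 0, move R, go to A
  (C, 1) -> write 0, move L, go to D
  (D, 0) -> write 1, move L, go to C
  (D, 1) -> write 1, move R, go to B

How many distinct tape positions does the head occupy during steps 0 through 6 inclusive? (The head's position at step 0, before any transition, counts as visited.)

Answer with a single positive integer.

Answer: 4

Derivation:
Step 1: in state A at pos 0, read 0 -> (A,0)->write 1,move R,goto D. Now: state=D, head=1, tape[-1..2]=0100 (head:   ^)
Step 2: in state D at pos 1, read 0 -> (D,0)->write 1,move L,goto C. Now: state=C, head=0, tape[-1..2]=0110 (head:  ^)
Step 3: in state C at pos 0, read 1 -> (C,1)->write 0,move L,goto D. Now: state=D, head=-1, tape[-2..2]=00010 (head:  ^)
Step 4: in state D at pos -1, read 0 -> (D,0)->write 1,move L,goto C. Now: state=C, head=-2, tape[-3..2]=001010 (head:  ^)
Step 5: in state C at pos -2, read 0 -> (C,0)->write 0,move R,goto A. Now: state=A, head=-1, tape[-3..2]=001010 (head:   ^)
Step 6: in state A at pos -1, read 1 -> (A,1)->write 0,move L,goto B. Now: state=B, head=-2, tape[-3..2]=000010 (head:  ^)
Head positions at steps 0..6: starting at 0, distinct positions visited = {-2, -1, 0, 1} -> 4 position(s)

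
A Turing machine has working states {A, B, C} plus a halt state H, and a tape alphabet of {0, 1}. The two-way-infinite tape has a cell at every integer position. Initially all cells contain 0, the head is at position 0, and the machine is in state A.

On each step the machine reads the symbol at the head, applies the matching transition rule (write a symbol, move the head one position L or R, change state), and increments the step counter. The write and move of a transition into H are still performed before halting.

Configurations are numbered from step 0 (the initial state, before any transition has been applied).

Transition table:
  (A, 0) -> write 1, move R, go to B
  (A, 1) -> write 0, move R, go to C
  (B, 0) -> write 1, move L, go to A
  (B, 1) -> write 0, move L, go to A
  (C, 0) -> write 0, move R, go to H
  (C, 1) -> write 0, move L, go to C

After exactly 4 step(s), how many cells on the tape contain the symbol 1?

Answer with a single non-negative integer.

Answer: 0

Derivation:
Step 1: in state A at pos 0, read 0 -> (A,0)->write 1,move R,goto B. Now: state=B, head=1, tape[-1..2]=0100 (head:   ^)
Step 2: in state B at pos 1, read 0 -> (B,0)->write 1,move L,goto A. Now: state=A, head=0, tape[-1..2]=0110 (head:  ^)
Step 3: in state A at pos 0, read 1 -> (A,1)->write 0,move R,goto C. Now: state=C, head=1, tape[-1..2]=0010 (head:   ^)
Step 4: in state C at pos 1, read 1 -> (C,1)->write 0,move L,goto C. Now: state=C, head=0, tape[-1..2]=0000 (head:  ^)
No cell contains 1 after step 4 -> 0 cell(s)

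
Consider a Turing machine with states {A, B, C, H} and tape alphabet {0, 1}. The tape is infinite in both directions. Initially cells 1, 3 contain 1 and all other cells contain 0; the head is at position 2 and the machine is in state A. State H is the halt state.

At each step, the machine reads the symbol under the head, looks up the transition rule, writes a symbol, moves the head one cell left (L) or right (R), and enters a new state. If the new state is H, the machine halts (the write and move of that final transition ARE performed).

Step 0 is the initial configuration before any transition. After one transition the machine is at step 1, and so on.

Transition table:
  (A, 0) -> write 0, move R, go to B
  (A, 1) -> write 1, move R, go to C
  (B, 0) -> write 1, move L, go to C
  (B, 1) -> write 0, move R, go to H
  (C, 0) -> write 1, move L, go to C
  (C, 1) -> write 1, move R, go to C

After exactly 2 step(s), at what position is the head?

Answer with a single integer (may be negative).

Step 1: in state A at pos 2, read 0 -> (A,0)->write 0,move R,goto B. Now: state=B, head=3, tape[0..4]=01010 (head:    ^)
Step 2: in state B at pos 3, read 1 -> (B,1)->write 0,move R,goto H. Now: state=H, head=4, tape[0..5]=010000 (head:     ^)

Answer: 4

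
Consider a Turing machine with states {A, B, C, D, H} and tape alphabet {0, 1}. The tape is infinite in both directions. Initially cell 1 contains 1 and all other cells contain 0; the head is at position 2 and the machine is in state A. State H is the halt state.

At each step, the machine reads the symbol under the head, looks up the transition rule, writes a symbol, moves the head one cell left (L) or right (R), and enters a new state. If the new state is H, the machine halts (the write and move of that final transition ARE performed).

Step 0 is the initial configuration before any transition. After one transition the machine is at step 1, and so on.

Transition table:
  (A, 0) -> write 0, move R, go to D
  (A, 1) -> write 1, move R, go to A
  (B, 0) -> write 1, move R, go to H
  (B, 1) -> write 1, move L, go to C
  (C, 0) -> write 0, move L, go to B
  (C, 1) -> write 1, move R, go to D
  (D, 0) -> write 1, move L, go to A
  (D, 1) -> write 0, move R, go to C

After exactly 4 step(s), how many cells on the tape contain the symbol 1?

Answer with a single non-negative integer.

Answer: 1

Derivation:
Step 1: in state A at pos 2, read 0 -> (A,0)->write 0,move R,goto D. Now: state=D, head=3, tape[0..4]=01000 (head:    ^)
Step 2: in state D at pos 3, read 0 -> (D,0)->write 1,move L,goto A. Now: state=A, head=2, tape[0..4]=01010 (head:   ^)
Step 3: in state A at pos 2, read 0 -> (A,0)->write 0,move R,goto D. Now: state=D, head=3, tape[0..4]=01010 (head:    ^)
Step 4: in state D at pos 3, read 1 -> (D,1)->write 0,move R,goto C. Now: state=C, head=4, tape[0..5]=010000 (head:     ^)
Cells containing 1 after step 4: {1} -> 1 cell(s)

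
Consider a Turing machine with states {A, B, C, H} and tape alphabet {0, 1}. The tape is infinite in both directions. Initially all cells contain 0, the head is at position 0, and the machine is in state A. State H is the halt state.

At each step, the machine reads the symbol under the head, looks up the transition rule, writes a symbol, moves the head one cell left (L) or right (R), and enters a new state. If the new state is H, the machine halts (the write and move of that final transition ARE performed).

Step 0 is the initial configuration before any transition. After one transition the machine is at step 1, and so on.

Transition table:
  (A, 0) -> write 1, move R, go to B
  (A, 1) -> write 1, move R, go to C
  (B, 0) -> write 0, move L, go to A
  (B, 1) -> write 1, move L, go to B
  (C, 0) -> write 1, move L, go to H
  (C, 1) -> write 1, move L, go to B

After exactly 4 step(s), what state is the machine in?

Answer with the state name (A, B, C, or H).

Answer: H

Derivation:
Step 1: in state A at pos 0, read 0 -> (A,0)->write 1,move R,goto B. Now: state=B, head=1, tape[-1..2]=0100 (head:   ^)
Step 2: in state B at pos 1, read 0 -> (B,0)->write 0,move L,goto A. Now: state=A, head=0, tape[-1..2]=0100 (head:  ^)
Step 3: in state A at pos 0, read 1 -> (A,1)->write 1,move R,goto C. Now: state=C, head=1, tape[-1..2]=0100 (head:   ^)
Step 4: in state C at pos 1, read 0 -> (C,0)->write 1,move L,goto H. Now: state=H, head=0, tape[-1..2]=0110 (head:  ^)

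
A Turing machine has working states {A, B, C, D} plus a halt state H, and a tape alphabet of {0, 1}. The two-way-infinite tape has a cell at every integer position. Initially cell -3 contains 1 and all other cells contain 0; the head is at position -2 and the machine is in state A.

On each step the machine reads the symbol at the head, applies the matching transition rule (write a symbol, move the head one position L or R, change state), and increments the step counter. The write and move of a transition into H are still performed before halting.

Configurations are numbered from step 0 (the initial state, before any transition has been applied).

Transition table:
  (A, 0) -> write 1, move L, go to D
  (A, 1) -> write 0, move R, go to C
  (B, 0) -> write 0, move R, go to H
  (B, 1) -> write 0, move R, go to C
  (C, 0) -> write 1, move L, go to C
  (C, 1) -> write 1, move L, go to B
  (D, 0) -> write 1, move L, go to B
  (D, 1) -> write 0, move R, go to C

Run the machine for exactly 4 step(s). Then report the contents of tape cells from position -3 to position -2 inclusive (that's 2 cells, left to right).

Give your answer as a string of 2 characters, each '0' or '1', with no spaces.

Answer: 01

Derivation:
Step 1: in state A at pos -2, read 0 -> (A,0)->write 1,move L,goto D. Now: state=D, head=-3, tape[-4..-1]=0110 (head:  ^)
Step 2: in state D at pos -3, read 1 -> (D,1)->write 0,move R,goto C. Now: state=C, head=-2, tape[-4..-1]=0010 (head:   ^)
Step 3: in state C at pos -2, read 1 -> (C,1)->write 1,move L,goto B. Now: state=B, head=-3, tape[-4..-1]=0010 (head:  ^)
Step 4: in state B at pos -3, read 0 -> (B,0)->write 0,move R,goto H. Now: state=H, head=-2, tape[-4..-1]=0010 (head:   ^)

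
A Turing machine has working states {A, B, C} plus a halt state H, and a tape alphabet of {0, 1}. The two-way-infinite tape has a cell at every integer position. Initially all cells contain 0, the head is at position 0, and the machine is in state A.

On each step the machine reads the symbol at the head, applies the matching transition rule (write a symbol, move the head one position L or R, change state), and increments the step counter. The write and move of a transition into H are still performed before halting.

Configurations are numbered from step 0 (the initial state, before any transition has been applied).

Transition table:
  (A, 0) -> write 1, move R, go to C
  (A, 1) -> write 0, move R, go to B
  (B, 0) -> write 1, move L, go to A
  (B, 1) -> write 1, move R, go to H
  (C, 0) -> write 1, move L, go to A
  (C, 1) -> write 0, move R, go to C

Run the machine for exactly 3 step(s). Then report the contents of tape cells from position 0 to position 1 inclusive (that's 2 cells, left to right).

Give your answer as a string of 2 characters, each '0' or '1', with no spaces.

Answer: 01

Derivation:
Step 1: in state A at pos 0, read 0 -> (A,0)->write 1,move R,goto C. Now: state=C, head=1, tape[-1..2]=0100 (head:   ^)
Step 2: in state C at pos 1, read 0 -> (C,0)->write 1,move L,goto A. Now: state=A, head=0, tape[-1..2]=0110 (head:  ^)
Step 3: in state A at pos 0, read 1 -> (A,1)->write 0,move R,goto B. Now: state=B, head=1, tape[-1..2]=0010 (head:   ^)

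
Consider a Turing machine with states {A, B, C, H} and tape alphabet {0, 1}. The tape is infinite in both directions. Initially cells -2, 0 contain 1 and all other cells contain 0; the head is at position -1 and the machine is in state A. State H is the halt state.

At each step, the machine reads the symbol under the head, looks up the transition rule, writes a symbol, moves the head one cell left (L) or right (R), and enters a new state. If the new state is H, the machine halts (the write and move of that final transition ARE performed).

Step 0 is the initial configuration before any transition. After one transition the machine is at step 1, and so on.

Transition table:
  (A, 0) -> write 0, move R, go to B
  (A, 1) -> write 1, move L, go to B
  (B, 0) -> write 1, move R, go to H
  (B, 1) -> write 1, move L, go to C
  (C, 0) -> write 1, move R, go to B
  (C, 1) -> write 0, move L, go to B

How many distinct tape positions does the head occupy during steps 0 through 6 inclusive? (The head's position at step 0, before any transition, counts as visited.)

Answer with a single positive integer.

Answer: 4

Derivation:
Step 1: in state A at pos -1, read 0 -> (A,0)->write 0,move R,goto B. Now: state=B, head=0, tape[-3..1]=01010 (head:    ^)
Step 2: in state B at pos 0, read 1 -> (B,1)->write 1,move L,goto C. Now: state=C, head=-1, tape[-3..1]=01010 (head:   ^)
Step 3: in state C at pos -1, read 0 -> (C,0)->write 1,move R,goto B. Now: state=B, head=0, tape[-3..1]=01110 (head:    ^)
Step 4: in state B at pos 0, read 1 -> (B,1)->write 1,move L,goto C. Now: state=C, head=-1, tape[-3..1]=01110 (head:   ^)
Step 5: in state C at pos -1, read 1 -> (C,1)->write 0,move L,goto B. Now: state=B, head=-2, tape[-3..1]=01010 (head:  ^)
Step 6: in state B at pos -2, read 1 -> (B,1)->write 1,move L,goto C. Now: state=C, head=-3, tape[-4..1]=001010 (head:  ^)
Head positions at steps 0..6: starting at -1, distinct positions visited = {-3, -2, -1, 0} -> 4 position(s)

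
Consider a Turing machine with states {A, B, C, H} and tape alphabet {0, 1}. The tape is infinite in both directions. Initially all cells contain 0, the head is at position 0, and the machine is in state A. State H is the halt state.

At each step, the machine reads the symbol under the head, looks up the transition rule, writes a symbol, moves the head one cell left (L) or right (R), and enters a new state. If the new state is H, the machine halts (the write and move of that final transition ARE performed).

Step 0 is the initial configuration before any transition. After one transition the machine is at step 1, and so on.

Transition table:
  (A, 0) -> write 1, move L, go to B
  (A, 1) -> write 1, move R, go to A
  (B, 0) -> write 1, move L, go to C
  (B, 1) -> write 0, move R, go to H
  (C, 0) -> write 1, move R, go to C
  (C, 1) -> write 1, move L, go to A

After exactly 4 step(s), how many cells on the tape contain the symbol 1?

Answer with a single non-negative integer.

Step 1: in state A at pos 0, read 0 -> (A,0)->write 1,move L,goto B. Now: state=B, head=-1, tape[-2..1]=0010 (head:  ^)
Step 2: in state B at pos -1, read 0 -> (B,0)->write 1,move L,goto C. Now: state=C, head=-2, tape[-3..1]=00110 (head:  ^)
Step 3: in state C at pos -2, read 0 -> (C,0)->write 1,move R,goto C. Now: state=C, head=-1, tape[-3..1]=01110 (head:   ^)
Step 4: in state C at pos -1, read 1 -> (C,1)->write 1,move L,goto A. Now: state=A, head=-2, tape[-3..1]=01110 (head:  ^)
Cells containing 1 after step 4: {-2, -1, 0} -> 3 cell(s)

Answer: 3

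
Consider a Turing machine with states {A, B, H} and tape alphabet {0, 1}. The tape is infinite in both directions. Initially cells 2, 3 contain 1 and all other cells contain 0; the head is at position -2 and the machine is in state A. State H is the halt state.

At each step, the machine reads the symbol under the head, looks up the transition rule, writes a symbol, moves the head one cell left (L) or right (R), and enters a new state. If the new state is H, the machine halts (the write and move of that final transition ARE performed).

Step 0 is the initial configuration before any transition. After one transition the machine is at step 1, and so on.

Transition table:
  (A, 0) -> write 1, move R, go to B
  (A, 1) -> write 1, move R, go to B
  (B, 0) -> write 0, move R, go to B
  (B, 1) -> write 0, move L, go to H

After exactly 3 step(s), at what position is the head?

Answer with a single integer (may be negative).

Answer: 1

Derivation:
Step 1: in state A at pos -2, read 0 -> (A,0)->write 1,move R,goto B. Now: state=B, head=-1, tape[-3..4]=01000110 (head:   ^)
Step 2: in state B at pos -1, read 0 -> (B,0)->write 0,move R,goto B. Now: state=B, head=0, tape[-3..4]=01000110 (head:    ^)
Step 3: in state B at pos 0, read 0 -> (B,0)->write 0,move R,goto B. Now: state=B, head=1, tape[-3..4]=01000110 (head:     ^)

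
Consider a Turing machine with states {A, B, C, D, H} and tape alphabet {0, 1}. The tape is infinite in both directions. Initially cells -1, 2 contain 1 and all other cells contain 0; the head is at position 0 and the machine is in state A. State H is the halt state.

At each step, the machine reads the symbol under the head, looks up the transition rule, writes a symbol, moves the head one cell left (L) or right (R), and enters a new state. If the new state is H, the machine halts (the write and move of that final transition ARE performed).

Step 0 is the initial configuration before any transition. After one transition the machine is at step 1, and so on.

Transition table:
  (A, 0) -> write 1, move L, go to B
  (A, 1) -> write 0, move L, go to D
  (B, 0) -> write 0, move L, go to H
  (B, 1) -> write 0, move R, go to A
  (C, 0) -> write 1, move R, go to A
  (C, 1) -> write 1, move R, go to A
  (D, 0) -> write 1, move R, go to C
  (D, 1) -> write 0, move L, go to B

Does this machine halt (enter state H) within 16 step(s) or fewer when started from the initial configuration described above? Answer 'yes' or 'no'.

Answer: yes

Derivation:
Step 1: in state A at pos 0, read 0 -> (A,0)->write 1,move L,goto B. Now: state=B, head=-1, tape[-2..3]=011010 (head:  ^)
Step 2: in state B at pos -1, read 1 -> (B,1)->write 0,move R,goto A. Now: state=A, head=0, tape[-2..3]=001010 (head:   ^)
Step 3: in state A at pos 0, read 1 -> (A,1)->write 0,move L,goto D. Now: state=D, head=-1, tape[-2..3]=000010 (head:  ^)
Step 4: in state D at pos -1, read 0 -> (D,0)->write 1,move R,goto C. Now: state=C, head=0, tape[-2..3]=010010 (head:   ^)
Step 5: in state C at pos 0, read 0 -> (C,0)->write 1,move R,goto A. Now: state=A, head=1, tape[-2..3]=011010 (head:    ^)
Step 6: in state A at pos 1, read 0 -> (A,0)->write 1,move L,goto B. Now: state=B, head=0, tape[-2..3]=011110 (head:   ^)
Step 7: in state B at pos 0, read 1 -> (B,1)->write 0,move R,goto A. Now: state=A, head=1, tape[-2..3]=010110 (head:    ^)
Step 8: in state A at pos 1, read 1 -> (A,1)->write 0,move L,goto D. Now: state=D, head=0, tape[-2..3]=010010 (head:   ^)
Step 9: in state D at pos 0, read 0 -> (D,0)->write 1,move R,goto C. Now: state=C, head=1, tape[-2..3]=011010 (head:    ^)
Step 10: in state C at pos 1, read 0 -> (C,0)->write 1,move R,goto A. Now: state=A, head=2, tape[-2..3]=011110 (head:     ^)
Step 11: in state A at pos 2, read 1 -> (A,1)->write 0,move L,goto D. Now: state=D, head=1, tape[-2..3]=011100 (head:    ^)
Step 12: in state D at pos 1, read 1 -> (D,1)->write 0,move L,goto B. Now: state=B, head=0, tape[-2..3]=011000 (head:   ^)
Step 13: in state B at pos 0, read 1 -> (B,1)->write 0,move R,goto A. Now: state=A, head=1, tape[-2..3]=010000 (head:    ^)
Step 14: in state A at pos 1, read 0 -> (A,0)->write 1,move L,goto B. Now: state=B, head=0, tape[-2..3]=010100 (head:   ^)
Step 15: in state B at pos 0, read 0 -> (B,0)->write 0,move L,goto H. Now: state=H, head=-1, tape[-2..3]=010100 (head:  ^)
State H reached at step 15; 15 <= 16 -> yes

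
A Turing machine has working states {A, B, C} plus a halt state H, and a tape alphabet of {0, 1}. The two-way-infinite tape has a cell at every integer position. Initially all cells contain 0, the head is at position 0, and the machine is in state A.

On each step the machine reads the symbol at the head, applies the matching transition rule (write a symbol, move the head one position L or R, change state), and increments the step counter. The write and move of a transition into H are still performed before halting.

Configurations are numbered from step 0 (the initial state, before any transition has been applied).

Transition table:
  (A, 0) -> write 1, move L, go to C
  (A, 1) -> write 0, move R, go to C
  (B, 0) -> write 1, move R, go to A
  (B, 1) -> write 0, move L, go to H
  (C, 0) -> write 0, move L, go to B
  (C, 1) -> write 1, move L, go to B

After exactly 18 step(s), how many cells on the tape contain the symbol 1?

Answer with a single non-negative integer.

Answer: 4

Derivation:
Step 1: in state A at pos 0, read 0 -> (A,0)->write 1,move L,goto C. Now: state=C, head=-1, tape[-2..1]=0010 (head:  ^)
Step 2: in state C at pos -1, read 0 -> (C,0)->write 0,move L,goto B. Now: state=B, head=-2, tape[-3..1]=00010 (head:  ^)
Step 3: in state B at pos -2, read 0 -> (B,0)->write 1,move R,goto A. Now: state=A, head=-1, tape[-3..1]=01010 (head:   ^)
Step 4: in state A at pos -1, read 0 -> (A,0)->write 1,move L,goto C. Now: state=C, head=-2, tape[-3..1]=01110 (head:  ^)
Step 5: in state C at pos -2, read 1 -> (C,1)->write 1,move L,goto B. Now: state=B, head=-3, tape[-4..1]=001110 (head:  ^)
Step 6: in state B at pos -3, read 0 -> (B,0)->write 1,move R,goto A. Now: state=A, head=-2, tape[-4..1]=011110 (head:   ^)
Step 7: in state A at pos -2, read 1 -> (A,1)->write 0,move R,goto C. Now: state=C, head=-1, tape[-4..1]=010110 (head:    ^)
Step 8: in state C at pos -1, read 1 -> (C,1)->write 1,move L,goto B. Now: state=B, head=-2, tape[-4..1]=010110 (head:   ^)
Step 9: in state B at pos -2, read 0 -> (B,0)->write 1,move R,goto A. Now: state=A, head=-1, tape[-4..1]=011110 (head:    ^)
Step 10: in state A at pos -1, read 1 -> (A,1)->write 0,move R,goto C. Now: state=C, head=0, tape[-4..1]=011010 (head:     ^)
Step 11: in state C at pos 0, read 1 -> (C,1)->write 1,move L,goto B. Now: state=B, head=-1, tape[-4..1]=011010 (head:    ^)
Step 12: in state B at pos -1, read 0 -> (B,0)->write 1,move R,goto A. Now: state=A, head=0, tape[-4..1]=011110 (head:     ^)
Step 13: in state A at pos 0, read 1 -> (A,1)->write 0,move R,goto C. Now: state=C, head=1, tape[-4..2]=0111000 (head:      ^)
Step 14: in state C at pos 1, read 0 -> (C,0)->write 0,move L,goto B. Now: state=B, head=0, tape[-4..2]=0111000 (head:     ^)
Step 15: in state B at pos 0, read 0 -> (B,0)->write 1,move R,goto A. Now: state=A, head=1, tape[-4..2]=0111100 (head:      ^)
Step 16: in state A at pos 1, read 0 -> (A,0)->write 1,move L,goto C. Now: state=C, head=0, tape[-4..2]=0111110 (head:     ^)
Step 17: in state C at pos 0, read 1 -> (C,1)->write 1,move L,goto B. Now: state=B, head=-1, tape[-4..2]=0111110 (head:    ^)
Step 18: in state B at pos -1, read 1 -> (B,1)->write 0,move L,goto H. Now: state=H, head=-2, tape[-4..2]=0110110 (head:   ^)
Cells containing 1 after step 18: {-3, -2, 0, 1} -> 4 cell(s)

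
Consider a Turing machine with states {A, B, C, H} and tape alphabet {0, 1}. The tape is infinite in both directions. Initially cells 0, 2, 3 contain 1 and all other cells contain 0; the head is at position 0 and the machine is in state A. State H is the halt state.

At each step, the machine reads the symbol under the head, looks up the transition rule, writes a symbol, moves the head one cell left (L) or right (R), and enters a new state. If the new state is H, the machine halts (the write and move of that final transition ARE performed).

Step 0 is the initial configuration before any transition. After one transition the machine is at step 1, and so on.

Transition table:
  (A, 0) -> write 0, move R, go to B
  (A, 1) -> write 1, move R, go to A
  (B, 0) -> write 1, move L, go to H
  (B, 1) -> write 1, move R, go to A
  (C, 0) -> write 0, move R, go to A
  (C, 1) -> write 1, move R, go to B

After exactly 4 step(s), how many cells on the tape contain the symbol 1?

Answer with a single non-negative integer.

Step 1: in state A at pos 0, read 1 -> (A,1)->write 1,move R,goto A. Now: state=A, head=1, tape[-1..4]=010110 (head:   ^)
Step 2: in state A at pos 1, read 0 -> (A,0)->write 0,move R,goto B. Now: state=B, head=2, tape[-1..4]=010110 (head:    ^)
Step 3: in state B at pos 2, read 1 -> (B,1)->write 1,move R,goto A. Now: state=A, head=3, tape[-1..4]=010110 (head:     ^)
Step 4: in state A at pos 3, read 1 -> (A,1)->write 1,move R,goto A. Now: state=A, head=4, tape[-1..5]=0101100 (head:      ^)
Cells containing 1 after step 4: {0, 2, 3} -> 3 cell(s)

Answer: 3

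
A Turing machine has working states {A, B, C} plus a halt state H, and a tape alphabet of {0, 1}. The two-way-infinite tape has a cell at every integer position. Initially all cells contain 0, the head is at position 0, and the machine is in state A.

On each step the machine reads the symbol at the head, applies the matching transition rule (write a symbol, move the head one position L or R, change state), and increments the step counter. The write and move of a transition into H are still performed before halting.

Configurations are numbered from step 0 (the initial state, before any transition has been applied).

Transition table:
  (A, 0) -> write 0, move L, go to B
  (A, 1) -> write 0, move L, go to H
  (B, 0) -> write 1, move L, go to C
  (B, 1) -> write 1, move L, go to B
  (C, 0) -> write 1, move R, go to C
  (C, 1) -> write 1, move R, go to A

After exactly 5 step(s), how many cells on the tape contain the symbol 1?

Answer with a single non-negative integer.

Step 1: in state A at pos 0, read 0 -> (A,0)->write 0,move L,goto B. Now: state=B, head=-1, tape[-2..1]=0000 (head:  ^)
Step 2: in state B at pos -1, read 0 -> (B,0)->write 1,move L,goto C. Now: state=C, head=-2, tape[-3..1]=00100 (head:  ^)
Step 3: in state C at pos -2, read 0 -> (C,0)->write 1,move R,goto C. Now: state=C, head=-1, tape[-3..1]=01100 (head:   ^)
Step 4: in state C at pos -1, read 1 -> (C,1)->write 1,move R,goto A. Now: state=A, head=0, tape[-3..1]=01100 (head:    ^)
Step 5: in state A at pos 0, read 0 -> (A,0)->write 0,move L,goto B. Now: state=B, head=-1, tape[-3..1]=01100 (head:   ^)
Cells containing 1 after step 5: {-2, -1} -> 2 cell(s)

Answer: 2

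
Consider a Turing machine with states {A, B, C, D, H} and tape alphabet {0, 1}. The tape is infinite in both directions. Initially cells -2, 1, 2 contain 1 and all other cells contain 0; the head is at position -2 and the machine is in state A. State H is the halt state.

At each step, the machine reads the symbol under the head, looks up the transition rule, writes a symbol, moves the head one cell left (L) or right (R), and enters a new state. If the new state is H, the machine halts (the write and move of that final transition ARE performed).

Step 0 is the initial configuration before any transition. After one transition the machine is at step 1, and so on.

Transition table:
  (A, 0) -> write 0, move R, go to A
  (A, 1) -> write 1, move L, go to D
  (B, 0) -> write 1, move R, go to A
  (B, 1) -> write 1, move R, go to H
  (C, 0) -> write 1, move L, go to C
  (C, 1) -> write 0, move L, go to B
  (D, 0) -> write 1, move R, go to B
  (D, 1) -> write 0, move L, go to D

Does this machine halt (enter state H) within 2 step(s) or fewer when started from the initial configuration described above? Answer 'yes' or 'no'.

Answer: no

Derivation:
Step 1: in state A at pos -2, read 1 -> (A,1)->write 1,move L,goto D. Now: state=D, head=-3, tape[-4..3]=00100110 (head:  ^)
Step 2: in state D at pos -3, read 0 -> (D,0)->write 1,move R,goto B. Now: state=B, head=-2, tape[-4..3]=01100110 (head:   ^)
After 2 step(s): state = B (not H) -> not halted within 2 -> no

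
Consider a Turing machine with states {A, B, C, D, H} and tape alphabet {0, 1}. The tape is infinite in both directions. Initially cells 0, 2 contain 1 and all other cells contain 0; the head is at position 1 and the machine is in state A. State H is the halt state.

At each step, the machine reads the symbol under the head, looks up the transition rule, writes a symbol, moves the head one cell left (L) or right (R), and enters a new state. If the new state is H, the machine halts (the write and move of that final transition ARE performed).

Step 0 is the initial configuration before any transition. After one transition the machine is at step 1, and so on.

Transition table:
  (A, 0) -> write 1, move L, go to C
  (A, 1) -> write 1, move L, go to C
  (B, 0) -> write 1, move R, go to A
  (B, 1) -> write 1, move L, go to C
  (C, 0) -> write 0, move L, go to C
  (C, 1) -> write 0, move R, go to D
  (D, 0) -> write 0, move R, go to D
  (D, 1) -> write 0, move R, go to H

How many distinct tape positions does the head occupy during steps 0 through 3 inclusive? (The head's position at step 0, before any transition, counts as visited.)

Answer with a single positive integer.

Step 1: in state A at pos 1, read 0 -> (A,0)->write 1,move L,goto C. Now: state=C, head=0, tape[-1..3]=01110 (head:  ^)
Step 2: in state C at pos 0, read 1 -> (C,1)->write 0,move R,goto D. Now: state=D, head=1, tape[-1..3]=00110 (head:   ^)
Step 3: in state D at pos 1, read 1 -> (D,1)->write 0,move R,goto H. Now: state=H, head=2, tape[-1..3]=00010 (head:    ^)
Head positions at steps 0..3: starting at 1, distinct positions visited = {0, 1, 2} -> 3 position(s)

Answer: 3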